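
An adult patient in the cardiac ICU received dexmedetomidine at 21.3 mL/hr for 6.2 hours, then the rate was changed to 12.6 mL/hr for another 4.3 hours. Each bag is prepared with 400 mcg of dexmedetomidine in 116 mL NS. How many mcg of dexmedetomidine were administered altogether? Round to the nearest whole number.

Concentration = 400 mcg ÷ 116 mL = 3.448276 mcg/mL
Stage 1: 21.3 mL/hr × 6.2 hr = 132.06 mL → 132.06 mL × 3.448276 mcg/mL = 455.3793 mcg
Stage 2: 12.6 mL/hr × 4.3 hr = 54.18 mL → 54.18 mL × 3.448276 mcg/mL = 186.8276 mcg
Total = 455.3793 + 186.8276 = 642.2069 mcg

642 mcg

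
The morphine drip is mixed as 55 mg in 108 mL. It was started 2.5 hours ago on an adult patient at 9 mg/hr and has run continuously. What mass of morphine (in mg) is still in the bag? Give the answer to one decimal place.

32.5 mg

Concentration = 55 mg ÷ 108 mL = 0.5092593 mg/mL
Rate = 9 mg/hr ÷ 0.5092593 mg/mL = 17.67273 mL/hr
Volume infused = 17.67273 mL/hr × 2.5 hr = 44.18182 mL
Volume remaining = 108 − 44.18182 = 63.81818 mL
Drug remaining = 63.81818 mL × 0.5092593 mg/mL = 32.5 mg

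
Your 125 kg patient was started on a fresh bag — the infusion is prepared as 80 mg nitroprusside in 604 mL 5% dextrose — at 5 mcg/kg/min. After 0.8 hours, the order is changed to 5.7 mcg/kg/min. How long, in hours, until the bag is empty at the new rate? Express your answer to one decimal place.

Initial rate:
Dose = 5 mcg/kg/min × 125 kg = 625 mcg/min
625 mcg/min × 60 min/hr = 37500 mcg/hr
Concentration = 80 mg ÷ 604 mL = 0.1324503 mg/mL = 132.4503 mcg/mL
Rate = 37500 mcg/hr ÷ 132.4503 mcg/mL = 283.125 mL/hr
Volume infused so far = 283.125 mL/hr × 0.8 hr = 226.5 mL
Volume remaining = 604 − 226.5 = 377.5 mL
New rate:
Dose = 5.7 mcg/kg/min × 125 kg = 712.5 mcg/min
712.5 mcg/min × 60 min/hr = 42750 mcg/hr
Rate = 42750 mcg/hr ÷ 132.4503 mcg/mL = 322.7625 mL/hr
Time remaining = 377.5 mL ÷ 322.7625 mL/hr = 1.169591 hr

1.2 hours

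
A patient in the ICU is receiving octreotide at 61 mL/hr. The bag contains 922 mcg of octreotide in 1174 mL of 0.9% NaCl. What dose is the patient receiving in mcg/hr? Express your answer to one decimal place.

47.9 mcg/hr

Concentration = 922 mcg ÷ 1174 mL = 0.7853492 mcg/mL
Drug rate = 61 mL/hr × 0.7853492 mcg/mL = 47.9063 mcg/hr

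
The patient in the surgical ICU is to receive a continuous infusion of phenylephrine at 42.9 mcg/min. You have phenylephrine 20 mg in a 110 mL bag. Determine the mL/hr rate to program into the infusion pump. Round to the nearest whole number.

42.9 mcg/min × 60 min/hr = 2574 mcg/hr
Concentration = 20 mg ÷ 110 mL = 0.1818182 mg/mL = 181.8182 mcg/mL
Rate = 2574 mcg/hr ÷ 181.8182 mcg/mL = 14.157 mL/hr

14 mL/hr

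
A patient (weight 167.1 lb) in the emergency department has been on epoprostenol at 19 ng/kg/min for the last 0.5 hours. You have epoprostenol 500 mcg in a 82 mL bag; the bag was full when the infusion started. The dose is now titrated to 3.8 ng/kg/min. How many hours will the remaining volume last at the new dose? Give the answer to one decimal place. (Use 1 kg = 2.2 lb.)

Initial rate:
Weight = 167.1 lb ÷ 2.2 lb/kg = 75.95455 kg
Dose = 19 ng/kg/min × 75.95455 kg = 1443.136 ng/min
1443.136 ng/min × 60 min/hr = 86588.18 ng/hr
Concentration = 500 mcg ÷ 82 mL = 6.097561 mcg/mL = 6097.561 ng/mL
Rate = 86588.18 ng/hr ÷ 6097.561 ng/mL = 14.20046 mL/hr
Volume infused so far = 14.20046 mL/hr × 0.5 hr = 7.100231 mL
Volume remaining = 82 − 7.100231 = 74.89977 mL
New rate:
Dose = 3.8 ng/kg/min × 75.95455 kg = 288.6273 ng/min
288.6273 ng/min × 60 min/hr = 17317.64 ng/hr
Rate = 17317.64 ng/hr ÷ 6097.561 ng/mL = 2.840092 mL/hr
Time remaining = 74.89977 mL ÷ 2.840092 mL/hr = 26.3723 hr

26.4 hours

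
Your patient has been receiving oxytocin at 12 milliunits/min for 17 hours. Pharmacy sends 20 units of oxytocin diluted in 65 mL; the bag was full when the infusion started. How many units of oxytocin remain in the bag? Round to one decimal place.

7.8 units

12 milliunits/min × 60 min/hr = 720 milliunits/hr
Concentration = 20 units ÷ 65 mL = 0.3076923 units/mL = 307.6923 milliunits/mL
Rate = 720 milliunits/hr ÷ 307.6923 milliunits/mL = 2.34 mL/hr
Volume infused = 2.34 mL/hr × 17 hr = 39.78 mL
Volume remaining = 65 − 39.78 = 25.22 mL
Drug remaining = 25.22 mL × 307.6923 milliunits/mL = 7760 milliunits = 7.76 units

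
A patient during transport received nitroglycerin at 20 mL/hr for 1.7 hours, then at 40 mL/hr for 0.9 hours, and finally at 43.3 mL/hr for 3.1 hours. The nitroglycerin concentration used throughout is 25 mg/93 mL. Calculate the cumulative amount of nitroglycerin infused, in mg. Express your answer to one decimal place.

Concentration = 25 mg ÷ 93 mL = 0.2688172 mg/mL
Stage 1: 20 mL/hr × 1.7 hr = 34 mL → 34 mL × 0.2688172 mg/mL = 9.139785 mg
Stage 2: 40 mL/hr × 0.9 hr = 36 mL → 36 mL × 0.2688172 mg/mL = 9.677419 mg
Stage 3: 43.3 mL/hr × 3.1 hr = 134.23 mL → 134.23 mL × 0.2688172 mg/mL = 36.08333 mg
Total = 9.139785 + 9.677419 + 36.08333 = 54.90054 mg

54.9 mg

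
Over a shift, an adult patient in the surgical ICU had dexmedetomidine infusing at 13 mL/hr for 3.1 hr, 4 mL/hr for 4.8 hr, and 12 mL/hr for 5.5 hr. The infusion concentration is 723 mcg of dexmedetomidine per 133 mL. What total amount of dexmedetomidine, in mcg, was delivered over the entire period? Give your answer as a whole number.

682 mcg

Concentration = 723 mcg ÷ 133 mL = 5.43609 mcg/mL
Stage 1: 13 mL/hr × 3.1 hr = 40.3 mL → 40.3 mL × 5.43609 mcg/mL = 219.0744 mcg
Stage 2: 4 mL/hr × 4.8 hr = 19.2 mL → 19.2 mL × 5.43609 mcg/mL = 104.3729 mcg
Stage 3: 12 mL/hr × 5.5 hr = 66 mL → 66 mL × 5.43609 mcg/mL = 358.782 mcg
Total = 219.0744 + 104.3729 + 358.782 = 682.2293 mcg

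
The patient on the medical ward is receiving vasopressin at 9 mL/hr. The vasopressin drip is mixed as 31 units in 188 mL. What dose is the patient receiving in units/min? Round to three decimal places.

0.025 units/min

Concentration = 31 units ÷ 188 mL = 0.1648936 units/mL
Drug rate = 9 mL/hr × 0.1648936 units/mL = 1.484043 units/hr
1.484043 units/hr ÷ 60 min/hr = 0.02473404 units/min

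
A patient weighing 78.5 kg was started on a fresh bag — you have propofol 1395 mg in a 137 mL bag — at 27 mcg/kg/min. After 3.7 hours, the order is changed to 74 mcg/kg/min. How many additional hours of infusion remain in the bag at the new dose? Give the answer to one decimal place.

Initial rate:
Dose = 27 mcg/kg/min × 78.5 kg = 2119.5 mcg/min
2119.5 mcg/min × 60 min/hr = 127170 mcg/hr
Concentration = 1395 mg ÷ 137 mL = 10.18248 mg/mL = 10182.48 mcg/mL
Rate = 127170 mcg/hr ÷ 10182.48 mcg/mL = 12.4891 mL/hr
Volume infused so far = 12.4891 mL/hr × 3.7 hr = 46.20966 mL
Volume remaining = 137 − 46.20966 = 90.79034 mL
New rate:
Dose = 74 mcg/kg/min × 78.5 kg = 5809 mcg/min
5809 mcg/min × 60 min/hr = 348540 mcg/hr
Rate = 348540 mcg/hr ÷ 10182.48 mcg/mL = 34.22938 mL/hr
Time remaining = 90.79034 mL ÷ 34.22938 mL/hr = 2.65241 hr

2.7 hours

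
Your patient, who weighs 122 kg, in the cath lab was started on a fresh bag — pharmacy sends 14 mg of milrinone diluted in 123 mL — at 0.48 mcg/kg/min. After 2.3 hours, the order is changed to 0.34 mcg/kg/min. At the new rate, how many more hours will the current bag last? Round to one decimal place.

2.4 hours

Initial rate:
Dose = 0.48 mcg/kg/min × 122 kg = 58.56 mcg/min
58.56 mcg/min × 60 min/hr = 3513.6 mcg/hr
Concentration = 14 mg ÷ 123 mL = 0.1138211 mg/mL = 113.8211 mcg/mL
Rate = 3513.6 mcg/hr ÷ 113.8211 mcg/mL = 30.86949 mL/hr
Volume infused so far = 30.86949 mL/hr × 2.3 hr = 70.99982 mL
Volume remaining = 123 − 70.99982 = 52.00018 mL
New rate:
Dose = 0.34 mcg/kg/min × 122 kg = 41.48 mcg/min
41.48 mcg/min × 60 min/hr = 2488.8 mcg/hr
Rate = 2488.8 mcg/hr ÷ 113.8211 mcg/mL = 21.86589 mL/hr
Time remaining = 52.00018 mL ÷ 21.86589 mL/hr = 2.378142 hr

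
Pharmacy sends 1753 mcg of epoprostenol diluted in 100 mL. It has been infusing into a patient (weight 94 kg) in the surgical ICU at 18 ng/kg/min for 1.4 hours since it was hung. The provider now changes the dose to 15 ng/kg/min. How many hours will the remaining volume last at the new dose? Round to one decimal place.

19.0 hours

Initial rate:
Dose = 18 ng/kg/min × 94 kg = 1692 ng/min
1692 ng/min × 60 min/hr = 101520 ng/hr
Concentration = 1753 mcg ÷ 100 mL = 17.53 mcg/mL = 17530 ng/mL
Rate = 101520 ng/hr ÷ 17530 ng/mL = 5.791215 mL/hr
Volume infused so far = 5.791215 mL/hr × 1.4 hr = 8.107701 mL
Volume remaining = 100 − 8.107701 = 91.8923 mL
New rate:
Dose = 15 ng/kg/min × 94 kg = 1410 ng/min
1410 ng/min × 60 min/hr = 84600 ng/hr
Rate = 84600 ng/hr ÷ 17530 ng/mL = 4.826013 mL/hr
Time remaining = 91.8923 mL ÷ 4.826013 mL/hr = 19.04104 hr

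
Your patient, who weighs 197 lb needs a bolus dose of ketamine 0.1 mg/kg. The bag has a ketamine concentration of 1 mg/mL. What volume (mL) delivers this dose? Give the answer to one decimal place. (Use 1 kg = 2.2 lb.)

9.0 mL

Weight = 197 lb ÷ 2.2 lb/kg = 89.54545 kg
Dose = 0.1 mg/kg × 89.54545 kg = 8.954545 mg
Volume = 8.954545 mg ÷ 1 mg/mL = 8.954545 mL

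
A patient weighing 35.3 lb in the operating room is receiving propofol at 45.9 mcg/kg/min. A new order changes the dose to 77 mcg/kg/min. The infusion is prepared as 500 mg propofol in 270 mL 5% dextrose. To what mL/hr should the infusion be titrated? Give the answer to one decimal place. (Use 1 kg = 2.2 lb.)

40.0 mL/hr

Weight = 35.3 lb ÷ 2.2 lb/kg = 16.04545 kg
Dose = 77 mcg/kg/min × 16.04545 kg = 1235.5 mcg/min
1235.5 mcg/min × 60 min/hr = 74130 mcg/hr
Concentration = 500 mg ÷ 270 mL = 1.851852 mg/mL = 1851.852 mcg/mL
Rate = 74130 mcg/hr ÷ 1851.852 mcg/mL = 40.0302 mL/hr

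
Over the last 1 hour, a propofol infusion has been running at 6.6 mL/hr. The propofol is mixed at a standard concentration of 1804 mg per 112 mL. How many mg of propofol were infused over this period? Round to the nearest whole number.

106 mg

Concentration = 1804 mg ÷ 112 mL = 16.10714 mg/mL = 16107.14 mcg/mL
Drug rate = 6.6 mL/hr × 16107.14 mcg/mL = 106307.1 mcg/hr
Total = 106307.1 mcg/hr × 1 hr = 106307.1 mcg = 106.3071 mg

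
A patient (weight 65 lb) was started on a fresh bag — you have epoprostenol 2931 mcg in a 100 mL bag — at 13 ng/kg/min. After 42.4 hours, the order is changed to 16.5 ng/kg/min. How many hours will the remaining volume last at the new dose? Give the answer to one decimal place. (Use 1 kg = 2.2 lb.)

Initial rate:
Weight = 65 lb ÷ 2.2 lb/kg = 29.54545 kg
Dose = 13 ng/kg/min × 29.54545 kg = 384.0909 ng/min
384.0909 ng/min × 60 min/hr = 23045.45 ng/hr
Concentration = 2931 mcg ÷ 100 mL = 29.31 mcg/mL = 29310 ng/mL
Rate = 23045.45 ng/hr ÷ 29310 ng/mL = 0.7862659 mL/hr
Volume infused so far = 0.7862659 mL/hr × 42.4 hr = 33.33768 mL
Volume remaining = 100 − 33.33768 = 66.66232 mL
New rate:
Dose = 16.5 ng/kg/min × 29.54545 kg = 487.5 ng/min
487.5 ng/min × 60 min/hr = 29250 ng/hr
Rate = 29250 ng/hr ÷ 29310 ng/mL = 0.9979529 mL/hr
Time remaining = 66.66232 mL ÷ 0.9979529 mL/hr = 66.79907 hr

66.8 hours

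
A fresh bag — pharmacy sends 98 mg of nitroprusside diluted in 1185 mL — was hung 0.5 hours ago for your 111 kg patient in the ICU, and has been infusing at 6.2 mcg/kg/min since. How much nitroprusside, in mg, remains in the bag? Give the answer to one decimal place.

77.4 mg

Dose = 6.2 mcg/kg/min × 111 kg = 688.2 mcg/min
688.2 mcg/min × 60 min/hr = 41292 mcg/hr
Concentration = 98 mg ÷ 1185 mL = 0.08270042 mg/mL = 82.70042 mcg/mL
Rate = 41292 mcg/hr ÷ 82.70042 mcg/mL = 499.2961 mL/hr
Volume infused = 499.2961 mL/hr × 0.5 hr = 249.6481 mL
Volume remaining = 1185 − 249.6481 = 935.3519 mL
Drug remaining = 935.3519 mL × 82.70042 mcg/mL = 77354 mcg = 77.354 mg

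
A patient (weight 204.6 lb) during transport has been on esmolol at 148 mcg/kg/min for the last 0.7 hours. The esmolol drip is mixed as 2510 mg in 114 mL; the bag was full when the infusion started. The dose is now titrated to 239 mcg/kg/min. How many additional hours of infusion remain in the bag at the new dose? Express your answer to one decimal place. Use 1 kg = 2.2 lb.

1.4 hours

Initial rate:
Weight = 204.6 lb ÷ 2.2 lb/kg = 93 kg
Dose = 148 mcg/kg/min × 93 kg = 13764 mcg/min
13764 mcg/min × 60 min/hr = 825840 mcg/hr
Concentration = 2510 mg ÷ 114 mL = 22.01754 mg/mL = 22017.54 mcg/mL
Rate = 825840 mcg/hr ÷ 22017.54 mcg/mL = 37.50827 mL/hr
Volume infused so far = 37.50827 mL/hr × 0.7 hr = 26.25579 mL
Volume remaining = 114 − 26.25579 = 87.74421 mL
New rate:
Dose = 239 mcg/kg/min × 93 kg = 22227 mcg/min
22227 mcg/min × 60 min/hr = 1333620 mcg/hr
Rate = 1333620 mcg/hr ÷ 22017.54 mcg/mL = 60.57079 mL/hr
Time remaining = 87.74421 mL ÷ 60.57079 mL/hr = 1.448623 hr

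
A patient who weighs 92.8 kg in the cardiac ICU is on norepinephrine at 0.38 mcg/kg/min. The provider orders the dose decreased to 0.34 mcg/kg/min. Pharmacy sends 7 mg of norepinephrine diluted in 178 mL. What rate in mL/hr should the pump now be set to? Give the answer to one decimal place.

Dose = 0.34 mcg/kg/min × 92.8 kg = 31.552 mcg/min
31.552 mcg/min × 60 min/hr = 1893.12 mcg/hr
Concentration = 7 mg ÷ 178 mL = 0.03932584 mg/mL = 39.32584 mcg/mL
Rate = 1893.12 mcg/hr ÷ 39.32584 mcg/mL = 48.13934 mL/hr

48.1 mL/hr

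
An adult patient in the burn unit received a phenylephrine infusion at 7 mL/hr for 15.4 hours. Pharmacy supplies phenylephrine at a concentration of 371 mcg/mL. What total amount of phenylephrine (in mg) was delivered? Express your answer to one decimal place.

40.0 mg

Drug rate = 7 mL/hr × 371 mcg/mL = 2597 mcg/hr
Total = 2597 mcg/hr × 15.4 hr = 39993.8 mcg = 39.9938 mg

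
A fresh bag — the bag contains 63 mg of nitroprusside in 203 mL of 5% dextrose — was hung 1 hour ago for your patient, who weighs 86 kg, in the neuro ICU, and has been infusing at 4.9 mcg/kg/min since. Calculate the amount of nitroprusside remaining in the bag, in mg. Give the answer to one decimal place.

37.7 mg

Dose = 4.9 mcg/kg/min × 86 kg = 421.4 mcg/min
421.4 mcg/min × 60 min/hr = 25284 mcg/hr
Concentration = 63 mg ÷ 203 mL = 0.3103448 mg/mL = 310.3448 mcg/mL
Rate = 25284 mcg/hr ÷ 310.3448 mcg/mL = 81.47067 mL/hr
Volume infused = 81.47067 mL/hr × 1 hr = 81.47067 mL
Volume remaining = 203 − 81.47067 = 121.5293 mL
Drug remaining = 121.5293 mL × 310.3448 mcg/mL = 37716 mcg = 37.716 mg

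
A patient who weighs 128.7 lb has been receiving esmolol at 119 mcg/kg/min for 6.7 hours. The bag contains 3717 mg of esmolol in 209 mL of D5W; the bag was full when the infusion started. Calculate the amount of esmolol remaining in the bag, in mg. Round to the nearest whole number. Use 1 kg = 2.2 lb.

918 mg

Weight = 128.7 lb ÷ 2.2 lb/kg = 58.5 kg
Dose = 119 mcg/kg/min × 58.5 kg = 6961.5 mcg/min
6961.5 mcg/min × 60 min/hr = 417690 mcg/hr
Concentration = 3717 mg ÷ 209 mL = 17.78469 mg/mL = 17784.69 mcg/mL
Rate = 417690 mcg/hr ÷ 17784.69 mcg/mL = 23.48593 mL/hr
Volume infused = 23.48593 mL/hr × 6.7 hr = 157.3557 mL
Volume remaining = 209 − 157.3557 = 51.64425 mL
Drug remaining = 51.64425 mL × 17784.69 mcg/mL = 918477 mcg = 918.477 mg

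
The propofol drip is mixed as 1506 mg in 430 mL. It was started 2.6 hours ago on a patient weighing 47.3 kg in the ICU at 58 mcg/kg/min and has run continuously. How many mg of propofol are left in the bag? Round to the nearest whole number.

1078 mg

Dose = 58 mcg/kg/min × 47.3 kg = 2743.4 mcg/min
2743.4 mcg/min × 60 min/hr = 164604 mcg/hr
Concentration = 1506 mg ÷ 430 mL = 3.502326 mg/mL = 3502.326 mcg/mL
Rate = 164604 mcg/hr ÷ 3502.326 mcg/mL = 46.99849 mL/hr
Volume infused = 46.99849 mL/hr × 2.6 hr = 122.1961 mL
Volume remaining = 430 − 122.1961 = 307.8039 mL
Drug remaining = 307.8039 mL × 3502.326 mcg/mL = 1078030 mcg = 1078.03 mg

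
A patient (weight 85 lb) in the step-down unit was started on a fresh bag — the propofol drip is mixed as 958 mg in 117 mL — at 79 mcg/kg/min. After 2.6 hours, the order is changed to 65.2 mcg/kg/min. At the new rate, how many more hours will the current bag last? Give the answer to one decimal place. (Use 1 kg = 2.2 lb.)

3.2 hours

Initial rate:
Weight = 85 lb ÷ 2.2 lb/kg = 38.63636 kg
Dose = 79 mcg/kg/min × 38.63636 kg = 3052.273 mcg/min
3052.273 mcg/min × 60 min/hr = 183136.4 mcg/hr
Concentration = 958 mg ÷ 117 mL = 8.188034 mg/mL = 8188.034 mcg/mL
Rate = 183136.4 mcg/hr ÷ 8188.034 mcg/mL = 22.36634 mL/hr
Volume infused so far = 22.36634 mL/hr × 2.6 hr = 58.15249 mL
Volume remaining = 117 − 58.15249 = 58.84751 mL
New rate:
Dose = 65.2 mcg/kg/min × 38.63636 kg = 2519.091 mcg/min
2519.091 mcg/min × 60 min/hr = 151145.5 mcg/hr
Rate = 151145.5 mcg/hr ÷ 8188.034 mcg/mL = 18.45931 mL/hr
Time remaining = 58.84751 mL ÷ 18.45931 mL/hr = 3.187959 hr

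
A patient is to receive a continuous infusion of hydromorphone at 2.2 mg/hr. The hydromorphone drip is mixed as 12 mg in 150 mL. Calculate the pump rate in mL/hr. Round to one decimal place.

Concentration = 12 mg ÷ 150 mL = 0.08 mg/mL
Rate = 2.2 mg/hr ÷ 0.08 mg/mL = 27.5 mL/hr

27.5 mL/hr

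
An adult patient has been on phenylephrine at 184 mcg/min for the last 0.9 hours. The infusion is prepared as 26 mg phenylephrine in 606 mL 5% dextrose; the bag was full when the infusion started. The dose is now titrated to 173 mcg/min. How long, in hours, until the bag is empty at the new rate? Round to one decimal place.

Initial rate:
184 mcg/min × 60 min/hr = 11040 mcg/hr
Concentration = 26 mg ÷ 606 mL = 0.04290429 mg/mL = 42.90429 mcg/mL
Rate = 11040 mcg/hr ÷ 42.90429 mcg/mL = 257.3169 mL/hr
Volume infused so far = 257.3169 mL/hr × 0.9 hr = 231.5852 mL
Volume remaining = 606 − 231.5852 = 374.4148 mL
New rate:
173 mcg/min × 60 min/hr = 10380 mcg/hr
Rate = 10380 mcg/hr ÷ 42.90429 mcg/mL = 241.9338 mL/hr
Time remaining = 374.4148 mL ÷ 241.9338 mL/hr = 1.547592 hr

1.5 hours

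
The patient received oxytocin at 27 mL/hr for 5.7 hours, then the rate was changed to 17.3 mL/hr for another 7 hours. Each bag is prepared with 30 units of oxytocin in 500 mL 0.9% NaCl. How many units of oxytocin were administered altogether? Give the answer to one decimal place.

16.5 units

Concentration = 30 units ÷ 500 mL = 0.06 units/mL
Stage 1: 27 mL/hr × 5.7 hr = 153.9 mL → 153.9 mL × 0.06 units/mL = 9.234 units
Stage 2: 17.3 mL/hr × 7 hr = 121.1 mL → 121.1 mL × 0.06 units/mL = 7.266 units
Total = 9.234 + 7.266 = 16.5 units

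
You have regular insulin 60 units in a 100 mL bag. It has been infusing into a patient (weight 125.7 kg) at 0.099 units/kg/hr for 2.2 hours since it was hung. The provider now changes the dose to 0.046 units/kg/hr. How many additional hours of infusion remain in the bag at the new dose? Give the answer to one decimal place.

5.6 hours

Initial rate:
Dose = 0.099 units/kg/hr × 125.7 kg = 12.4443 units/hr
Concentration = 60 units ÷ 100 mL = 0.6 units/mL
Rate = 12.4443 units/hr ÷ 0.6 units/mL = 20.7405 mL/hr
Volume infused so far = 20.7405 mL/hr × 2.2 hr = 45.6291 mL
Volume remaining = 100 − 45.6291 = 54.3709 mL
New rate:
Dose = 0.046 units/kg/hr × 125.7 kg = 5.7822 units/hr
Rate = 5.7822 units/hr ÷ 0.6 units/mL = 9.637 mL/hr
Time remaining = 54.3709 mL ÷ 9.637 mL/hr = 5.641891 hr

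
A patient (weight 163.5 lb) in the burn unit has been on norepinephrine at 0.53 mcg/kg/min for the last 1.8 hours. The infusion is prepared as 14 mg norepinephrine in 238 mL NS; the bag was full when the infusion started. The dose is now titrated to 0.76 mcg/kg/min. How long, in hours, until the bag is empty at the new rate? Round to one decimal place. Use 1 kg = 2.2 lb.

2.9 hours

Initial rate:
Weight = 163.5 lb ÷ 2.2 lb/kg = 74.31818 kg
Dose = 0.53 mcg/kg/min × 74.31818 kg = 39.38864 mcg/min
39.38864 mcg/min × 60 min/hr = 2363.318 mcg/hr
Concentration = 14 mg ÷ 238 mL = 0.05882353 mg/mL = 58.82353 mcg/mL
Rate = 2363.318 mcg/hr ÷ 58.82353 mcg/mL = 40.17641 mL/hr
Volume infused so far = 40.17641 mL/hr × 1.8 hr = 72.31754 mL
Volume remaining = 238 − 72.31754 = 165.6825 mL
New rate:
Dose = 0.76 mcg/kg/min × 74.31818 kg = 56.48182 mcg/min
56.48182 mcg/min × 60 min/hr = 3388.909 mcg/hr
Rate = 3388.909 mcg/hr ÷ 58.82353 mcg/mL = 57.61145 mL/hr
Time remaining = 165.6825 mL ÷ 57.61145 mL/hr = 2.87586 hr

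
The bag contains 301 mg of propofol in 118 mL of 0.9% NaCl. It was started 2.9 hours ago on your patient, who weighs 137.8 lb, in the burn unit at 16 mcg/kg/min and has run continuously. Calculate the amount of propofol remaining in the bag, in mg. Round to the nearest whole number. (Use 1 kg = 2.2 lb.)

127 mg

Weight = 137.8 lb ÷ 2.2 lb/kg = 62.63636 kg
Dose = 16 mcg/kg/min × 62.63636 kg = 1002.182 mcg/min
1002.182 mcg/min × 60 min/hr = 60130.91 mcg/hr
Concentration = 301 mg ÷ 118 mL = 2.550847 mg/mL = 2550.847 mcg/mL
Rate = 60130.91 mcg/hr ÷ 2550.847 mcg/mL = 23.57291 mL/hr
Volume infused = 23.57291 mL/hr × 2.9 hr = 68.36145 mL
Volume remaining = 118 − 68.36145 = 49.63855 mL
Drug remaining = 49.63855 mL × 2550.847 mcg/mL = 126620.4 mcg = 126.6204 mg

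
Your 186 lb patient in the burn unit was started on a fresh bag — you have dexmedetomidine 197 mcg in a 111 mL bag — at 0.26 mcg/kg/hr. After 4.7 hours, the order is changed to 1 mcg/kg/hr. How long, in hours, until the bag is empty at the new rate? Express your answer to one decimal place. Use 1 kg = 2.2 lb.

Initial rate:
Weight = 186 lb ÷ 2.2 lb/kg = 84.54545 kg
Dose = 0.26 mcg/kg/hr × 84.54545 kg = 21.98182 mcg/hr
Concentration = 197 mcg ÷ 111 mL = 1.774775 mcg/mL
Rate = 21.98182 mcg/hr ÷ 1.774775 mcg/mL = 12.38569 mL/hr
Volume infused so far = 12.38569 mL/hr × 4.7 hr = 58.21276 mL
Volume remaining = 111 − 58.21276 = 52.78724 mL
New rate:
Dose = 1 mcg/kg/hr × 84.54545 kg = 84.54545 mcg/hr
Rate = 84.54545 mcg/hr ÷ 1.774775 mcg/mL = 47.63729 mL/hr
Time remaining = 52.78724 mL ÷ 47.63729 mL/hr = 1.108108 hr

1.1 hours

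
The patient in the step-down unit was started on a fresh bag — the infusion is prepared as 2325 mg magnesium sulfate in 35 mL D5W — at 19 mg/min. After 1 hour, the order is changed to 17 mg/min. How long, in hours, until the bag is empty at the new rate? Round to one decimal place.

1.2 hours

Initial rate:
19 mg/min × 60 min/hr = 1140 mg/hr
Concentration = 2325 mg ÷ 35 mL = 66.42857 mg/mL
Rate = 1140 mg/hr ÷ 66.42857 mg/mL = 17.16129 mL/hr
Volume infused so far = 17.16129 mL/hr × 1 hr = 17.16129 mL
Volume remaining = 35 − 17.16129 = 17.83871 mL
New rate:
17 mg/min × 60 min/hr = 1020 mg/hr
Rate = 1020 mg/hr ÷ 66.42857 mg/mL = 15.35484 mL/hr
Time remaining = 17.83871 mL ÷ 15.35484 mL/hr = 1.161765 hr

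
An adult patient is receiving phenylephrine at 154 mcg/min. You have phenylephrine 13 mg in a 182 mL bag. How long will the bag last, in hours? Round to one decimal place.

1.4 hours

154 mcg/min × 60 min/hr = 9240 mcg/hr
Concentration = 13 mg ÷ 182 mL = 0.07142857 mg/mL = 71.42857 mcg/mL
Rate = 9240 mcg/hr ÷ 71.42857 mcg/mL = 129.36 mL/hr
Duration = 182 mL ÷ 129.36 mL/hr = 1.406926 hr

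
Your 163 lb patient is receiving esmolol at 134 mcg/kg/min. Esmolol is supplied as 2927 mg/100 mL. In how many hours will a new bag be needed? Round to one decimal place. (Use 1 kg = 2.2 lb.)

Weight = 163 lb ÷ 2.2 lb/kg = 74.09091 kg
Dose = 134 mcg/kg/min × 74.09091 kg = 9928.182 mcg/min
9928.182 mcg/min × 60 min/hr = 595690.9 mcg/hr
Concentration = 2927 mg ÷ 100 mL = 29.27 mg/mL = 29270 mcg/mL
Rate = 595690.9 mcg/hr ÷ 29270 mcg/mL = 20.35159 mL/hr
Duration = 100 mL ÷ 20.35159 mL/hr = 4.913622 hr

4.9 hours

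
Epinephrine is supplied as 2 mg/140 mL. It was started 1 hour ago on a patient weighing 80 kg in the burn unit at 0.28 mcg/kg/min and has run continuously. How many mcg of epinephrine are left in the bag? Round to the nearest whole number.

656 mcg

Dose = 0.28 mcg/kg/min × 80 kg = 22.4 mcg/min
22.4 mcg/min × 60 min/hr = 1344 mcg/hr
Concentration = 2 mg ÷ 140 mL = 0.01428571 mg/mL = 14.28571 mcg/mL
Rate = 1344 mcg/hr ÷ 14.28571 mcg/mL = 94.08 mL/hr
Volume infused = 94.08 mL/hr × 1 hr = 94.08 mL
Volume remaining = 140 − 94.08 = 45.92 mL
Drug remaining = 45.92 mL × 14.28571 mcg/mL = 656 mcg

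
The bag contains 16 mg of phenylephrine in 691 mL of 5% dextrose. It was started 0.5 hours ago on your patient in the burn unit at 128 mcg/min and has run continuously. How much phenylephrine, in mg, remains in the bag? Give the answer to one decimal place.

12.2 mg

128 mcg/min × 60 min/hr = 7680 mcg/hr
Concentration = 16 mg ÷ 691 mL = 0.02315485 mg/mL = 23.15485 mcg/mL
Rate = 7680 mcg/hr ÷ 23.15485 mcg/mL = 331.68 mL/hr
Volume infused = 331.68 mL/hr × 0.5 hr = 165.84 mL
Volume remaining = 691 − 165.84 = 525.16 mL
Drug remaining = 525.16 mL × 23.15485 mcg/mL = 12160 mcg = 12.16 mg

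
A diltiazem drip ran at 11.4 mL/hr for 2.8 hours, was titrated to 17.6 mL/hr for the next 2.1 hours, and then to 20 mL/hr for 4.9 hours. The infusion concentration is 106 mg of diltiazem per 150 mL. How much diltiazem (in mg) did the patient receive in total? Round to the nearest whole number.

118 mg

Concentration = 106 mg ÷ 150 mL = 0.7066667 mg/mL
Stage 1: 11.4 mL/hr × 2.8 hr = 31.92 mL → 31.92 mL × 0.7066667 mg/mL = 22.5568 mg
Stage 2: 17.6 mL/hr × 2.1 hr = 36.96 mL → 36.96 mL × 0.7066667 mg/mL = 26.1184 mg
Stage 3: 20 mL/hr × 4.9 hr = 98 mL → 98 mL × 0.7066667 mg/mL = 69.25333 mg
Total = 22.5568 + 26.1184 + 69.25333 = 117.9285 mg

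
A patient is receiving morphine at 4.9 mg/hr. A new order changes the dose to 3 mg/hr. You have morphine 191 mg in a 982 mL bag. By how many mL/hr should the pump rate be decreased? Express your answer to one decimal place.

At the current dose:
Concentration = 191 mg ÷ 982 mL = 0.194501 mg/mL
Rate = 4.9 mg/hr ÷ 0.194501 mg/mL = 25.19267 mL/hr
At the new dose:
Rate = 3 mg/hr ÷ 0.194501 mg/mL = 15.42408 mL/hr
Change = 15.42408 − 25.19267 = -9.768586 mL/hr → 9.768586 mL/hr decrease

9.8 mL/hr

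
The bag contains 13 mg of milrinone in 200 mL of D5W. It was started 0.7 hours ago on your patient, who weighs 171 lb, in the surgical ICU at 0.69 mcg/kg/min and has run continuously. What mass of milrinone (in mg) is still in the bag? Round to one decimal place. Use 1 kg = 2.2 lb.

Weight = 171 lb ÷ 2.2 lb/kg = 77.72727 kg
Dose = 0.69 mcg/kg/min × 77.72727 kg = 53.63182 mcg/min
53.63182 mcg/min × 60 min/hr = 3217.909 mcg/hr
Concentration = 13 mg ÷ 200 mL = 0.065 mg/mL = 65 mcg/mL
Rate = 3217.909 mcg/hr ÷ 65 mcg/mL = 49.50629 mL/hr
Volume infused = 49.50629 mL/hr × 0.7 hr = 34.65441 mL
Volume remaining = 200 − 34.65441 = 165.3456 mL
Drug remaining = 165.3456 mL × 65 mcg/mL = 10747.46 mcg = 10.74746 mg

10.7 mg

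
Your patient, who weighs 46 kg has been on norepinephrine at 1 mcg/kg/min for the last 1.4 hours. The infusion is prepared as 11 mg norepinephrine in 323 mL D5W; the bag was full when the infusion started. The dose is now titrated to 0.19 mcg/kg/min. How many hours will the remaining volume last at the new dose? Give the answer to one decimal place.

13.6 hours

Initial rate:
Dose = 1 mcg/kg/min × 46 kg = 46 mcg/min
46 mcg/min × 60 min/hr = 2760 mcg/hr
Concentration = 11 mg ÷ 323 mL = 0.03405573 mg/mL = 34.05573 mcg/mL
Rate = 2760 mcg/hr ÷ 34.05573 mcg/mL = 81.04364 mL/hr
Volume infused so far = 81.04364 mL/hr × 1.4 hr = 113.4611 mL
Volume remaining = 323 − 113.4611 = 209.5389 mL
New rate:
Dose = 0.19 mcg/kg/min × 46 kg = 8.74 mcg/min
8.74 mcg/min × 60 min/hr = 524.4 mcg/hr
Rate = 524.4 mcg/hr ÷ 34.05573 mcg/mL = 15.39829 mL/hr
Time remaining = 209.5389 mL ÷ 15.39829 mL/hr = 13.60793 hr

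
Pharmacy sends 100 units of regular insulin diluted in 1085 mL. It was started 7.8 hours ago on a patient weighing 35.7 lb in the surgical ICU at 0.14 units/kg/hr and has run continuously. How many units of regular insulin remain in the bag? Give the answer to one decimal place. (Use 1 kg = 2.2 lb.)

Weight = 35.7 lb ÷ 2.2 lb/kg = 16.22727 kg
Dose = 0.14 units/kg/hr × 16.22727 kg = 2.271818 units/hr
Concentration = 100 units ÷ 1085 mL = 0.0921659 units/mL
Rate = 2.271818 units/hr ÷ 0.0921659 units/mL = 24.64923 mL/hr
Volume infused = 24.64923 mL/hr × 7.8 hr = 192.264 mL
Volume remaining = 1085 − 192.264 = 892.736 mL
Drug remaining = 892.736 mL × 0.0921659 units/mL = 82.27982 units

82.3 units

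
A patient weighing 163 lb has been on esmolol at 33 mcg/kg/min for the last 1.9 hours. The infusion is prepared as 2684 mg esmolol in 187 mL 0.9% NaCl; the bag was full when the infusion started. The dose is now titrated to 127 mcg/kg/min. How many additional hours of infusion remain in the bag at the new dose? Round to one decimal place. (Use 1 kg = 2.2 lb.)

4.3 hours

Initial rate:
Weight = 163 lb ÷ 2.2 lb/kg = 74.09091 kg
Dose = 33 mcg/kg/min × 74.09091 kg = 2445 mcg/min
2445 mcg/min × 60 min/hr = 146700 mcg/hr
Concentration = 2684 mg ÷ 187 mL = 14.35294 mg/mL = 14352.94 mcg/mL
Rate = 146700 mcg/hr ÷ 14352.94 mcg/mL = 10.2209 mL/hr
Volume infused so far = 10.2209 mL/hr × 1.9 hr = 19.41971 mL
Volume remaining = 187 − 19.41971 = 167.5803 mL
New rate:
Dose = 127 mcg/kg/min × 74.09091 kg = 9409.545 mcg/min
9409.545 mcg/min × 60 min/hr = 564572.7 mcg/hr
Rate = 564572.7 mcg/hr ÷ 14352.94 mcg/mL = 39.33499 mL/hr
Time remaining = 167.5803 mL ÷ 39.33499 mL/hr = 4.260337 hr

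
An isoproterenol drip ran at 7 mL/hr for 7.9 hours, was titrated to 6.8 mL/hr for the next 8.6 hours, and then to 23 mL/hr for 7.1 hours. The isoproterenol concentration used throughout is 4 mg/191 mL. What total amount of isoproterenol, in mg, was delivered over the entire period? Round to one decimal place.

5.8 mg

Concentration = 4 mg ÷ 191 mL = 0.02094241 mg/mL
Stage 1: 7 mL/hr × 7.9 hr = 55.3 mL → 55.3 mL × 0.02094241 mg/mL = 1.158115 mg
Stage 2: 6.8 mL/hr × 8.6 hr = 58.48 mL → 58.48 mL × 0.02094241 mg/mL = 1.224712 mg
Stage 3: 23 mL/hr × 7.1 hr = 163.3 mL → 163.3 mL × 0.02094241 mg/mL = 3.419895 mg
Total = 1.158115 + 1.224712 + 3.419895 = 5.802723 mg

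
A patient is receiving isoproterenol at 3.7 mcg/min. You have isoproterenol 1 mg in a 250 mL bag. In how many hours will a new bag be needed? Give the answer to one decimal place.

3.7 mcg/min × 60 min/hr = 222 mcg/hr
Concentration = 1 mg ÷ 250 mL = 0.004 mg/mL = 4 mcg/mL
Rate = 222 mcg/hr ÷ 4 mcg/mL = 55.5 mL/hr
Duration = 250 mL ÷ 55.5 mL/hr = 4.504505 hr

4.5 hours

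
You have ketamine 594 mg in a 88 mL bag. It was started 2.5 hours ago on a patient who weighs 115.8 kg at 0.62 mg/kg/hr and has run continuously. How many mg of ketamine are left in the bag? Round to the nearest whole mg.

Dose = 0.62 mg/kg/hr × 115.8 kg = 71.796 mg/hr
Concentration = 594 mg ÷ 88 mL = 6.75 mg/mL
Rate = 71.796 mg/hr ÷ 6.75 mg/mL = 10.63644 mL/hr
Volume infused = 10.63644 mL/hr × 2.5 hr = 26.59111 mL
Volume remaining = 88 − 26.59111 = 61.40889 mL
Drug remaining = 61.40889 mL × 6.75 mg/mL = 414.51 mg

415 mg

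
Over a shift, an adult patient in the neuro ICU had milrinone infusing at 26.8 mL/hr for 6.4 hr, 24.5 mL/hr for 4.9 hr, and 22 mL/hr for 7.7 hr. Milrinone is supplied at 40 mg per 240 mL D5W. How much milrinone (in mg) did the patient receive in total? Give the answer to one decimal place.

Concentration = 40 mg ÷ 240 mL = 0.1666667 mg/mL
Stage 1: 26.8 mL/hr × 6.4 hr = 171.52 mL → 171.52 mL × 0.1666667 mg/mL = 28.58667 mg
Stage 2: 24.5 mL/hr × 4.9 hr = 120.05 mL → 120.05 mL × 0.1666667 mg/mL = 20.00833 mg
Stage 3: 22 mL/hr × 7.7 hr = 169.4 mL → 169.4 mL × 0.1666667 mg/mL = 28.23333 mg
Total = 28.58667 + 20.00833 + 28.23333 = 76.82833 mg

76.8 mg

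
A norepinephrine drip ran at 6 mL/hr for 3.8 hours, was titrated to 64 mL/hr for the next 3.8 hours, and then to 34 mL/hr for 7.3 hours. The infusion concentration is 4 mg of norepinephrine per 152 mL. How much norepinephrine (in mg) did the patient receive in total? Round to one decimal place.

13.5 mg

Concentration = 4 mg ÷ 152 mL = 0.02631579 mg/mL
Stage 1: 6 mL/hr × 3.8 hr = 22.8 mL → 22.8 mL × 0.02631579 mg/mL = 0.6 mg
Stage 2: 64 mL/hr × 3.8 hr = 243.2 mL → 243.2 mL × 0.02631579 mg/mL = 6.4 mg
Stage 3: 34 mL/hr × 7.3 hr = 248.2 mL → 248.2 mL × 0.02631579 mg/mL = 6.531579 mg
Total = 0.6 + 6.4 + 6.531579 = 13.53158 mg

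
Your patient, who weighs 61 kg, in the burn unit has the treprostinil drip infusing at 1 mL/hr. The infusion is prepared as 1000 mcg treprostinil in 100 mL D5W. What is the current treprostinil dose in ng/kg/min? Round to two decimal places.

2.73 ng/kg/min

Concentration = 1000 mcg ÷ 100 mL = 10 mcg/mL = 10000 ng/mL
Drug rate = 1 mL/hr × 10000 ng/mL = 10000 ng/hr
10000 ng/hr ÷ 60 min/hr = 166.6667 ng/min
166.6667 ng/min ÷ 61 kg = 2.73224 ng/kg/min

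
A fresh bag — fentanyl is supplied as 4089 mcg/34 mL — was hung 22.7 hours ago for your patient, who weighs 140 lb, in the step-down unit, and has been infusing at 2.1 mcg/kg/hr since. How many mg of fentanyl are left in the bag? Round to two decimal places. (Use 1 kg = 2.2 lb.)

Weight = 140 lb ÷ 2.2 lb/kg = 63.63636 kg
Dose = 2.1 mcg/kg/hr × 63.63636 kg = 133.6364 mcg/hr
Concentration = 4089 mcg ÷ 34 mL = 120.2647 mcg/mL
Rate = 133.6364 mcg/hr ÷ 120.2647 mcg/mL = 1.111185 mL/hr
Volume infused = 1.111185 mL/hr × 22.7 hr = 25.2239 mL
Volume remaining = 34 − 25.2239 = 8.776096 mL
Drug remaining = 8.776096 mL × 120.2647 mcg/mL = 1055.455 mcg = 1.055455 mg

1.06 mg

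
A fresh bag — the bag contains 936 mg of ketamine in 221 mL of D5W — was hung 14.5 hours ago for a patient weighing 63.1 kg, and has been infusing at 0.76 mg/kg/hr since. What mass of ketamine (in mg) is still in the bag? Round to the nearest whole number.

Dose = 0.76 mg/kg/hr × 63.1 kg = 47.956 mg/hr
Concentration = 936 mg ÷ 221 mL = 4.235294 mg/mL
Rate = 47.956 mg/hr ÷ 4.235294 mg/mL = 11.32294 mL/hr
Volume infused = 11.32294 mL/hr × 14.5 hr = 164.1827 mL
Volume remaining = 221 − 164.1827 = 56.81731 mL
Drug remaining = 56.81731 mL × 4.235294 mg/mL = 240.638 mg

241 mg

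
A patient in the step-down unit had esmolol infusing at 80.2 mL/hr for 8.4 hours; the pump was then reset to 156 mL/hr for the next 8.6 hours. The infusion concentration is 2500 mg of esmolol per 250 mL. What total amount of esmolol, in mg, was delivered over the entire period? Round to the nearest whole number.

20153 mg

Concentration = 2500 mg ÷ 250 mL = 10 mg/mL
Stage 1: 80.2 mL/hr × 8.4 hr = 673.68 mL → 673.68 mL × 10 mg/mL = 6736.8 mg
Stage 2: 156 mL/hr × 8.6 hr = 1341.6 mL → 1341.6 mL × 10 mg/mL = 13416 mg
Total = 6736.8 + 13416 = 20152.8 mg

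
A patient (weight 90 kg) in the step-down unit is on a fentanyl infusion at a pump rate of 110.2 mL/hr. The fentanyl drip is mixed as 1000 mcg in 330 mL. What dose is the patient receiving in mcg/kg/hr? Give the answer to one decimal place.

Concentration = 1000 mcg ÷ 330 mL = 3.030303 mcg/mL
Drug rate = 110.2 mL/hr × 3.030303 mcg/mL = 333.9394 mcg/hr
333.9394 mcg/hr ÷ 90 kg = 3.710438 mcg/kg/hr

3.7 mcg/kg/hr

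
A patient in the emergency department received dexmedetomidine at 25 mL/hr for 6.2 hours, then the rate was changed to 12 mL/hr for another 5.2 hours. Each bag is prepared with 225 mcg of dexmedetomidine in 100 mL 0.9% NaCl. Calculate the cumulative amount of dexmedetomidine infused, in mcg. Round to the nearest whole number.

489 mcg

Concentration = 225 mcg ÷ 100 mL = 2.25 mcg/mL
Stage 1: 25 mL/hr × 6.2 hr = 155 mL → 155 mL × 2.25 mcg/mL = 348.75 mcg
Stage 2: 12 mL/hr × 5.2 hr = 62.4 mL → 62.4 mL × 2.25 mcg/mL = 140.4 mcg
Total = 348.75 + 140.4 = 489.15 mcg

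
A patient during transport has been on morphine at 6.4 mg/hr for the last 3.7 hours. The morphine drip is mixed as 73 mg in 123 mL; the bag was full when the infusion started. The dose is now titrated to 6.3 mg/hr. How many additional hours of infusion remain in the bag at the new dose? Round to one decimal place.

7.8 hours

Initial rate:
Concentration = 73 mg ÷ 123 mL = 0.5934959 mg/mL
Rate = 6.4 mg/hr ÷ 0.5934959 mg/mL = 10.78356 mL/hr
Volume infused so far = 10.78356 mL/hr × 3.7 hr = 39.89918 mL
Volume remaining = 123 − 39.89918 = 83.10082 mL
New rate:
Rate = 6.3 mg/hr ÷ 0.5934959 mg/mL = 10.61507 mL/hr
Time remaining = 83.10082 mL ÷ 10.61507 mL/hr = 7.828571 hr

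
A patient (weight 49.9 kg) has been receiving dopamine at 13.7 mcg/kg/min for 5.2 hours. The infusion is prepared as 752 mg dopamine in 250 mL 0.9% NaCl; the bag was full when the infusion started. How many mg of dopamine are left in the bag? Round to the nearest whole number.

Dose = 13.7 mcg/kg/min × 49.9 kg = 683.63 mcg/min
683.63 mcg/min × 60 min/hr = 41017.8 mcg/hr
Concentration = 752 mg ÷ 250 mL = 3.008 mg/mL = 3008 mcg/mL
Rate = 41017.8 mcg/hr ÷ 3008 mcg/mL = 13.63624 mL/hr
Volume infused = 13.63624 mL/hr × 5.2 hr = 70.90843 mL
Volume remaining = 250 − 70.90843 = 179.0916 mL
Drug remaining = 179.0916 mL × 3008 mcg/mL = 538707.4 mcg = 538.7074 mg

539 mg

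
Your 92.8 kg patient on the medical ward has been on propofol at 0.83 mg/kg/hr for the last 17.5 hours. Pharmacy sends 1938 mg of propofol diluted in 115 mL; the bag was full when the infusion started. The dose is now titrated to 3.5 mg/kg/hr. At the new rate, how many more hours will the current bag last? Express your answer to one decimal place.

Initial rate:
Dose = 0.83 mg/kg/hr × 92.8 kg = 77.024 mg/hr
Concentration = 1938 mg ÷ 115 mL = 16.85217 mg/mL
Rate = 77.024 mg/hr ÷ 16.85217 mg/mL = 4.570568 mL/hr
Volume infused so far = 4.570568 mL/hr × 17.5 hr = 79.98493 mL
Volume remaining = 115 − 79.98493 = 35.01507 mL
New rate:
Dose = 3.5 mg/kg/hr × 92.8 kg = 324.8 mg/hr
Rate = 324.8 mg/hr ÷ 16.85217 mg/mL = 19.27348 mL/hr
Time remaining = 35.01507 mL ÷ 19.27348 mL/hr = 1.816749 hr

1.8 hours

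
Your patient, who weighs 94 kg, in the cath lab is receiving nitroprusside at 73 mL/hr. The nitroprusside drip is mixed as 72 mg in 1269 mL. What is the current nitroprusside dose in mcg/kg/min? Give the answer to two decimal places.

Concentration = 72 mg ÷ 1269 mL = 0.05673759 mg/mL = 56.73759 mcg/mL
Drug rate = 73 mL/hr × 56.73759 mcg/mL = 4141.844 mcg/hr
4141.844 mcg/hr ÷ 60 min/hr = 69.03073 mcg/min
69.03073 mcg/min ÷ 94 kg = 0.7343695 mcg/kg/min

0.73 mcg/kg/min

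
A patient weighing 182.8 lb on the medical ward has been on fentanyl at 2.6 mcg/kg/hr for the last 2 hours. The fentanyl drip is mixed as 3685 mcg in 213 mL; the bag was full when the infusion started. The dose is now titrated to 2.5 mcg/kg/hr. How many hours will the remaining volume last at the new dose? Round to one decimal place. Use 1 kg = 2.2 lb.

Initial rate:
Weight = 182.8 lb ÷ 2.2 lb/kg = 83.09091 kg
Dose = 2.6 mcg/kg/hr × 83.09091 kg = 216.0364 mcg/hr
Concentration = 3685 mcg ÷ 213 mL = 17.30047 mcg/mL
Rate = 216.0364 mcg/hr ÷ 17.30047 mcg/mL = 12.48731 mL/hr
Volume infused so far = 12.48731 mL/hr × 2 hr = 24.97462 mL
Volume remaining = 213 − 24.97462 = 188.0254 mL
New rate:
Dose = 2.5 mcg/kg/hr × 83.09091 kg = 207.7273 mcg/hr
Rate = 207.7273 mcg/hr ÷ 17.30047 mcg/mL = 12.00703 mL/hr
Time remaining = 188.0254 mL ÷ 12.00703 mL/hr = 15.65961 hr

15.7 hours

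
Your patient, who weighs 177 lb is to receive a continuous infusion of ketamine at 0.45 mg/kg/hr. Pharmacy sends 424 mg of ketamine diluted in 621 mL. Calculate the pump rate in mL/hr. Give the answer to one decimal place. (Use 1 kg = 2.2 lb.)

53.0 mL/hr

Weight = 177 lb ÷ 2.2 lb/kg = 80.45455 kg
Dose = 0.45 mg/kg/hr × 80.45455 kg = 36.20455 mg/hr
Concentration = 424 mg ÷ 621 mL = 0.6827697 mg/mL
Rate = 36.20455 mg/hr ÷ 0.6827697 mg/mL = 53.026 mL/hr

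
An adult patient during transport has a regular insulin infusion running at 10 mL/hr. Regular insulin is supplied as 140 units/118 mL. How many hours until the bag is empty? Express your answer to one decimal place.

Duration = 118 mL ÷ 10 mL/hr = 11.8 hr

11.8 hours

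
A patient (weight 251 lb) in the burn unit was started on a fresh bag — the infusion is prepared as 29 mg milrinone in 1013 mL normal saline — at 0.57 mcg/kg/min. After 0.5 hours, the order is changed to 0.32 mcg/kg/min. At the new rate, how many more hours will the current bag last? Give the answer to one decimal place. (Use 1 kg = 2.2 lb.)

12.3 hours

Initial rate:
Weight = 251 lb ÷ 2.2 lb/kg = 114.0909 kg
Dose = 0.57 mcg/kg/min × 114.0909 kg = 65.03182 mcg/min
65.03182 mcg/min × 60 min/hr = 3901.909 mcg/hr
Concentration = 29 mg ÷ 1013 mL = 0.02862784 mg/mL = 28.62784 mcg/mL
Rate = 3901.909 mcg/hr ÷ 28.62784 mcg/mL = 136.2977 mL/hr
Volume infused so far = 136.2977 mL/hr × 0.5 hr = 68.14886 mL
Volume remaining = 1013 − 68.14886 = 944.8511 mL
New rate:
Dose = 0.32 mcg/kg/min × 114.0909 kg = 36.50909 mcg/min
36.50909 mcg/min × 60 min/hr = 2190.545 mcg/hr
Rate = 2190.545 mcg/hr ÷ 28.62784 mcg/mL = 76.51802 mL/hr
Time remaining = 944.8511 mL ÷ 76.51802 mL/hr = 12.34809 hr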